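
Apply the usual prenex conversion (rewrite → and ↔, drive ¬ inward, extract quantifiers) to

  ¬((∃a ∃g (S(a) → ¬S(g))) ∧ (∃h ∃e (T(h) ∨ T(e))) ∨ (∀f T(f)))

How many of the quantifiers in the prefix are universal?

4

Rewrite implications/biconditionals: A → B as ¬A ∨ B.
  ¬((∃a ∃g (¬S(a) ∨ ¬S(g))) ∧ (∃h ∃e (T(h) ∨ T(e))) ∨ (∀f T(f)))
Move each ¬ inward, flipping quantifiers it crosses:
  ((∀a ∀g (S(a) ∧ S(g))) ∨ (∀h ∀e (¬T(h) ∧ ¬T(e)))) ∧ (∃f ¬T(f))
All bound variables are already distinct, so no renaming is needed.
Extract every quantifier outward, since the variables are now distinct and don't occur free across branches:
  ∀a ∀g ∀h ∀e ∃f ((S(a) ∧ S(g) ∨ ¬T(h) ∧ ¬T(e)) ∧ ¬T(f))
The prefix is ∀a ∀g ∀h ∀e ∃f: 4 universal, 1 existential.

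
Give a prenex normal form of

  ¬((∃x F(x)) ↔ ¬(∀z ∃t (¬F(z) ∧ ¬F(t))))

∃x ∀z ∃t ∃u1 ∀r ∀y1 (F(x) ∧ ¬F(z) ∧ ¬F(t) ∨ (F(u1) ∨ F(r)) ∧ ¬F(y1))

First replace A → B with ¬A ∨ B; A ↔ B as (¬A ∨ B) ∧ (¬B ∨ A).
  ¬((¬(∃x F(x)) ∨ ¬(∀z ∃t (¬F(z) ∧ ¬F(t)))) ∧ (¬¬(∀z ∃t (¬F(z) ∧ ¬F(t))) ∨ (∃x F(x))))
Push ¬ through the quantifiers and connectives to reach negation normal form:
  (∃x F(x)) ∧ (∀z ∃t (¬F(z) ∧ ¬F(t))) ∨ (∃z ∀t (F(z) ∨ F(t))) ∧ (∀x ¬F(x))
Standardize variables apart so no two quantifiers bind the same name: z↦u1, t↦r, x↦y1.
  (∃x F(x)) ∧ (∀z ∃t (¬F(z) ∧ ¬F(t))) ∨ (∃u1 ∀r (F(u1) ∨ F(r))) ∧ (∀y1 ¬F(y1))
Pull the quantifiers to the front (each side's bound variable is not free in the other side):
  ∃x ∀z ∃t ∃u1 ∀r ∀y1 (F(x) ∧ ¬F(z) ∧ ¬F(t) ∨ (F(u1) ∨ F(r)) ∧ ¬F(y1))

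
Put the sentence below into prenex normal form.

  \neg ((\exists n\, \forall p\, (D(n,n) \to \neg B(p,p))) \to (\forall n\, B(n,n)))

Eliminate → and ↔ using ¬ and ∨.
  \neg (\neg (\exists n\, \forall p\, (\neg D(n,n) \lor \neg B(p,p))) \lor (\forall n\, B(n,n)))
Move each ¬ inward, flipping quantifiers it crosses:
  (\exists n\, \forall p\, (\neg D(n,n) \lor \neg B(p,p))) \land (\exists n\, \neg B(n,n))
Rename bound variables to avoid capture: n↦x.
  (\exists n\, \forall p\, (\neg D(n,n) \lor \neg B(p,p))) \land (\exists x\, \neg B(x,x))
Finally move all quantifiers to the prefix:
  \exists n\, \forall p\, \exists x\, ((\neg D(n,n) \lor \neg B(p,p)) \land \neg B(x,x))

\exists n\, \forall p\, \exists x\, ((\neg D(n,n) \lor \neg B(p,p)) \land \neg B(x,x))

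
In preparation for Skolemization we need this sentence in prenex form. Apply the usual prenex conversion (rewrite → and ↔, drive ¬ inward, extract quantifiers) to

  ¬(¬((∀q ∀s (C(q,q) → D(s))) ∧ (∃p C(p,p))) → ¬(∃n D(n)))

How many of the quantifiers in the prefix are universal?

Eliminate → and ↔ using ¬ and ∨.
  ¬(¬¬((∀q ∀s (¬C(q,q) ∨ D(s))) ∧ (∃p C(p,p))) ∨ ¬(∃n D(n)))
Move each ¬ inward, flipping quantifiers it crosses:
  ((∃q ∃s (C(q,q) ∧ ¬D(s))) ∨ (∀p ¬C(p,p))) ∧ (∃n D(n))
All bound variables are already distinct, so no renaming is needed.
Finally move all quantifiers to the prefix:
  ∃q ∃s ∀p ∃n ((C(q,q) ∧ ¬D(s) ∨ ¬C(p,p)) ∧ D(n))
The prefix is ∃q ∃s ∀p ∃n: 1 universal, 3 existential.

1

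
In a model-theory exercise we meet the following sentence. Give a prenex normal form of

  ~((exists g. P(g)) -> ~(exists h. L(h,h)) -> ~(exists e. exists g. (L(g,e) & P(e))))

exists g. forall h. exists e. exists c. (P(g) & ~L(h,h) & L(c,e) & P(e))

Eliminate → and ↔ using ¬ and ∨.
  ~(~(exists g. P(g)) | ~~(exists h. L(h,h)) | ~(exists e. exists g. (L(g,e) & P(e))))
Move each ¬ inward, flipping quantifiers it crosses:
  (exists g. P(g)) & (forall h. ~L(h,h)) & (exists e. exists g. (L(g,e) & P(e)))
Give each quantifier a distinct variable: g↦c.
  (exists g. P(g)) & (forall h. ~L(h,h)) & (exists e. exists c. (L(c,e) & P(e)))
Finally move all quantifiers to the prefix:
  exists g. forall h. exists e. exists c. (P(g) & ~L(h,h) & L(c,e) & P(e))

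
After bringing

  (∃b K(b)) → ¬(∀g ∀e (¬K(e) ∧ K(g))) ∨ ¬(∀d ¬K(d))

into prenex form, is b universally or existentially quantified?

universal

Eliminate → and ↔ using ¬ and ∨.
  ¬(∃b K(b)) ∨ ¬(∀g ∀e (¬K(e) ∧ K(g))) ∨ ¬(∀d ¬K(d))
Drive negations inward (¬∀x A ≡ ∃x ¬A, ¬∃x A ≡ ∀x ¬A, De Morgan for ∧/∨):
  (∀b ¬K(b)) ∨ (∃g ∃e (K(e) ∨ ¬K(g))) ∨ (∃d K(d))
All bound variables are already distinct, so no renaming is needed.
Pull the quantifiers to the front (each side's bound variable is not free in the other side):
  ∀b ∃g ∃e ∃d (¬K(b) ∨ K(e) ∨ ¬K(g) ∨ K(d))
The quantifier ∃b sits under an odd number of negations (counting the antecedent side of each →), so it flips to ∀b.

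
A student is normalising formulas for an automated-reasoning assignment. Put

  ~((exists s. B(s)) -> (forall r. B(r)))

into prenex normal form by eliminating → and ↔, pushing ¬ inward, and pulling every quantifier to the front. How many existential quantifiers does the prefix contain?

2

Eliminate → and ↔ using ¬ and ∨.
  ~(~(exists s. B(s)) | (forall r. B(r)))
Push ¬ through the quantifiers and connectives to reach negation normal form:
  (exists s. B(s)) & (exists r. ~B(r))
Extract every quantifier outward, since the variables are now distinct and don't occur free across branches:
  exists s. exists r. (B(s) & ~B(r))
The prefix is exists s exists r: 0 universal, 2 existential.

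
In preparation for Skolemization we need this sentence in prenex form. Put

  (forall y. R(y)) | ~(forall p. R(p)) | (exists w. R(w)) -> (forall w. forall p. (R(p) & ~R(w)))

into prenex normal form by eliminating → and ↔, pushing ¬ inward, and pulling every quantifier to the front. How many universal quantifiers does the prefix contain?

4

First replace A → B with ¬A ∨ B.
  ~((forall y. R(y)) | ~(forall p. R(p)) | (exists w. R(w))) | (forall w. forall p. (R(p) & ~R(w)))
Move each ¬ inward, flipping quantifiers it crosses:
  (exists y. ~R(y)) & (forall p. R(p)) & (forall w. ~R(w)) | (forall w. forall p. (R(p) & ~R(w)))
Standardize variables apart so no two quantifiers bind the same name: w↦t, p↦z.
  (exists y. ~R(y)) & (forall p. R(p)) & (forall w. ~R(w)) | (forall t. forall z. (R(z) & ~R(t)))
Finally move all quantifiers to the prefix:
  exists y. forall p. forall w. forall t. forall z. (~R(y) & R(p) & ~R(w) | R(z) & ~R(t))
The prefix is exists y forall p forall w forall t forall z: 4 universal, 1 existential.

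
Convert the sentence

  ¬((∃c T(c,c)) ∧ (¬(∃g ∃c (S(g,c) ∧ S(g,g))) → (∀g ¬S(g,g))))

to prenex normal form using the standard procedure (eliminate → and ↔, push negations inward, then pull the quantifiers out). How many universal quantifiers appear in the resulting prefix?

Eliminate → and ↔ using ¬ and ∨.
  ¬((∃c T(c,c)) ∧ (¬¬(∃g ∃c (S(g,c) ∧ S(g,g))) ∨ (∀g ¬S(g,g))))
Push ¬ through the quantifiers and connectives to reach negation normal form:
  (∀c ¬T(c,c)) ∨ (∀g ∀c (¬S(g,c) ∨ ¬S(g,g))) ∧ (∃g S(g,g))
Give each quantifier a distinct variable: c↦r, g↦y1.
  (∀c ¬T(c,c)) ∨ (∀g ∀r (¬S(g,r) ∨ ¬S(g,g))) ∧ (∃y1 S(y1,y1))
Pull the quantifiers to the front (each side's bound variable is not free in the other side):
  ∀c ∀g ∀r ∃y1 (¬T(c,c) ∨ (¬S(g,r) ∨ ¬S(g,g)) ∧ S(y1,y1))
The prefix is ∀c ∀g ∀r ∃y1: 3 universal, 1 existential.

3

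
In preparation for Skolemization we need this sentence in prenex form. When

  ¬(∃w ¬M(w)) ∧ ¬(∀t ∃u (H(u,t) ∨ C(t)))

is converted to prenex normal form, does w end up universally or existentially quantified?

Drive negations inward (¬∀x A ≡ ∃x ¬A, ¬∃x A ≡ ∀x ¬A, De Morgan for ∧/∨):
  (∀w M(w)) ∧ (∃t ∀u (¬H(u,t) ∧ ¬C(t)))
All bound variables are already distinct, so no renaming is needed.
Pull the quantifiers to the front (each side's bound variable is not free in the other side):
  ∀w ∃t ∀u (M(w) ∧ ¬H(u,t) ∧ ¬C(t))
The quantifier ∃w sits under an odd number of negations, so it flips to ∀w.

universal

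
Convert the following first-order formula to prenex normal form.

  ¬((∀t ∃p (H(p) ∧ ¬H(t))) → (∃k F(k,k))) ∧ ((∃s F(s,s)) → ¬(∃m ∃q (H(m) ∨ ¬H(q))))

Rewrite implications/biconditionals: A → B as ¬A ∨ B.
  ¬(¬(∀t ∃p (H(p) ∧ ¬H(t))) ∨ (∃k F(k,k))) ∧ (¬(∃s F(s,s)) ∨ ¬(∃m ∃q (H(m) ∨ ¬H(q))))
Drive negations inward (¬∀x A ≡ ∃x ¬A, ¬∃x A ≡ ∀x ¬A, De Morgan for ∧/∨):
  (∀t ∃p (H(p) ∧ ¬H(t))) ∧ (∀k ¬F(k,k)) ∧ ((∀s ¬F(s,s)) ∨ (∀m ∀q (¬H(m) ∧ H(q))))
All bound variables are already distinct, so no renaming is needed.
Finally move all quantifiers to the prefix:
  ∀t ∃p ∀k ∀s ∀m ∀q (H(p) ∧ ¬H(t) ∧ ¬F(k,k) ∧ (¬F(s,s) ∨ ¬H(m) ∧ H(q)))

∀t ∃p ∀k ∀s ∀m ∀q (H(p) ∧ ¬H(t) ∧ ¬F(k,k) ∧ (¬F(s,s) ∨ ¬H(m) ∧ H(q)))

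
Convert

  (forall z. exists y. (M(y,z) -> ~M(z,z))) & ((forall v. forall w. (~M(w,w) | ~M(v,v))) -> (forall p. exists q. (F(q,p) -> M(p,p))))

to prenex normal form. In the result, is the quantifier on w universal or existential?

existential

First replace A → B with ¬A ∨ B.
  (forall z. exists y. (~M(y,z) | ~M(z,z))) & (~(forall v. forall w. (~M(w,w) | ~M(v,v))) | (forall p. exists q. (~F(q,p) | M(p,p))))
Push ¬ through the quantifiers and connectives to reach negation normal form:
  (forall z. exists y. (~M(y,z) | ~M(z,z))) & ((exists v. exists w. (M(w,w) & M(v,v))) | (forall p. exists q. (~F(q,p) | M(p,p))))
Extract every quantifier outward, since the variables are now distinct and don't occur free across branches:
  forall z. exists y. exists v. exists w. forall p. exists q. ((~M(y,z) | ~M(z,z)) & (M(w,w) & M(v,v) | ~F(q,p) | M(p,p)))
The quantifier forall w sits under an odd number of negations (counting the antecedent side of each →), so it flips to exists w.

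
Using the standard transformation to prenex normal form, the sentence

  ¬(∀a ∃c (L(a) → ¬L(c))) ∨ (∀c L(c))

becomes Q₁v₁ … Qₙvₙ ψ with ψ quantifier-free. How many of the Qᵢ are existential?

1

First replace A → B with ¬A ∨ B.
  ¬(∀a ∃c (¬L(a) ∨ ¬L(c))) ∨ (∀c L(c))
Drive negations inward (¬∀x A ≡ ∃x ¬A, ¬∃x A ≡ ∀x ¬A, De Morgan for ∧/∨):
  (∃a ∀c (L(a) ∧ L(c))) ∨ (∀c L(c))
Rename bound variables to avoid capture: c↦r.
  (∃a ∀c (L(a) ∧ L(c))) ∨ (∀r L(r))
Pull the quantifiers to the front (each side's bound variable is not free in the other side):
  ∃a ∀c ∀r (L(a) ∧ L(c) ∨ L(r))
The prefix is ∃a ∀c ∀r: 2 universal, 1 existential.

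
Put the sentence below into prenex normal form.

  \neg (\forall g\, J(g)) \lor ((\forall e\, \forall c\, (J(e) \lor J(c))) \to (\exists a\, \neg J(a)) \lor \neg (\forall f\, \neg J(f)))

\exists g\, \exists e\, \exists c\, \exists a\, \exists f\, (\neg J(g) \lor \neg J(e) \land \neg J(c) \lor \neg J(a) \lor J(f))

Rewrite implications/biconditionals: A → B as ¬A ∨ B.
  \neg (\forall g\, J(g)) \lor \neg (\forall e\, \forall c\, (J(e) \lor J(c))) \lor (\exists a\, \neg J(a)) \lor \neg (\forall f\, \neg J(f))
Move each ¬ inward, flipping quantifiers it crosses:
  (\exists g\, \neg J(g)) \lor (\exists e\, \exists c\, (\neg J(e) \land \neg J(c))) \lor (\exists a\, \neg J(a)) \lor (\exists f\, J(f))
All bound variables are already distinct, so no renaming is needed.
Extract every quantifier outward, since the variables are now distinct and don't occur free across branches:
  \exists g\, \exists e\, \exists c\, \exists a\, \exists f\, (\neg J(g) \lor \neg J(e) \land \neg J(c) \lor \neg J(a) \lor J(f))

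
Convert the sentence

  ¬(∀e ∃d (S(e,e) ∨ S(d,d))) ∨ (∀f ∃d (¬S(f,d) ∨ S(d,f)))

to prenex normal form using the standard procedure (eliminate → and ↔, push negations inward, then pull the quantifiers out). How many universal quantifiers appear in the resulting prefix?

Drive negations inward (¬∀x A ≡ ∃x ¬A, ¬∃x A ≡ ∀x ¬A, De Morgan for ∧/∨):
  (∃e ∀d (¬S(e,e) ∧ ¬S(d,d))) ∨ (∀f ∃d (¬S(f,d) ∨ S(d,f)))
Standardize variables apart so no two quantifiers bind the same name: d↦t.
  (∃e ∀d (¬S(e,e) ∧ ¬S(d,d))) ∨ (∀f ∃t (¬S(f,t) ∨ S(t,f)))
Extract every quantifier outward, since the variables are now distinct and don't occur free across branches:
  ∃e ∀d ∀f ∃t (¬S(e,e) ∧ ¬S(d,d) ∨ ¬S(f,t) ∨ S(t,f))
The prefix is ∃e ∀d ∀f ∃t: 2 universal, 2 existential.

2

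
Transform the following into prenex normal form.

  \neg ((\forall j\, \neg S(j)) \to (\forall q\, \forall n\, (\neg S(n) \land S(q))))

Rewrite implications/biconditionals: A → B as ¬A ∨ B.
  \neg (\neg (\forall j\, \neg S(j)) \lor (\forall q\, \forall n\, (\neg S(n) \land S(q))))
Move each ¬ inward, flipping quantifiers it crosses:
  (\forall j\, \neg S(j)) \land (\exists q\, \exists n\, (S(n) \lor \neg S(q)))
Finally move all quantifiers to the prefix:
  \forall j\, \exists q\, \exists n\, (\neg S(j) \land (S(n) \lor \neg S(q)))

\forall j\, \exists q\, \exists n\, (\neg S(j) \land (S(n) \lor \neg S(q)))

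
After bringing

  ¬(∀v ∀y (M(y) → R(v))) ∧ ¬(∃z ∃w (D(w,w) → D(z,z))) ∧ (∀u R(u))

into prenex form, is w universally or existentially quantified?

Rewrite implications/biconditionals: A → B as ¬A ∨ B.
  ¬(∀v ∀y (¬M(y) ∨ R(v))) ∧ ¬(∃z ∃w (¬D(w,w) ∨ D(z,z))) ∧ (∀u R(u))
Move each ¬ inward, flipping quantifiers it crosses:
  (∃v ∃y (M(y) ∧ ¬R(v))) ∧ (∀z ∀w (D(w,w) ∧ ¬D(z,z))) ∧ (∀u R(u))
Finally move all quantifiers to the prefix:
  ∃v ∃y ∀z ∀w ∀u (M(y) ∧ ¬R(v) ∧ D(w,w) ∧ ¬D(z,z) ∧ R(u))
The quantifier ∃w sits under an odd number of negations (counting the antecedent side of each →), so it flips to ∀w.

universal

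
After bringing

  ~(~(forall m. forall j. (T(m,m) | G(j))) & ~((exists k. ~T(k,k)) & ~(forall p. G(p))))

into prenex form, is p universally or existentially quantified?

existential

Drive negations inward (¬∀x A ≡ ∃x ¬A, ¬∃x A ≡ ∀x ¬A, De Morgan for ∧/∨):
  (forall m. forall j. (T(m,m) | G(j))) | (exists k. ~T(k,k)) & (exists p. ~G(p))
Finally move all quantifiers to the prefix:
  forall m. forall j. exists k. exists p. (T(m,m) | G(j) | ~T(k,k) & ~G(p))
The quantifier forall p sits under an odd number of negations, so it flips to exists p.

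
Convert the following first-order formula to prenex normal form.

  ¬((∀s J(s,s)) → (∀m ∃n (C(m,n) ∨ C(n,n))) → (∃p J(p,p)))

Rewrite implications/biconditionals: A → B as ¬A ∨ B.
  ¬(¬(∀s J(s,s)) ∨ ¬(∀m ∃n (C(m,n) ∨ C(n,n))) ∨ (∃p J(p,p)))
Move each ¬ inward, flipping quantifiers it crosses:
  (∀s J(s,s)) ∧ (∀m ∃n (C(m,n) ∨ C(n,n))) ∧ (∀p ¬J(p,p))
All bound variables are already distinct, so no renaming is needed.
Extract every quantifier outward, since the variables are now distinct and don't occur free across branches:
  ∀s ∀m ∃n ∀p (J(s,s) ∧ (C(m,n) ∨ C(n,n)) ∧ ¬J(p,p))

∀s ∀m ∃n ∀p (J(s,s) ∧ (C(m,n) ∨ C(n,n)) ∧ ¬J(p,p))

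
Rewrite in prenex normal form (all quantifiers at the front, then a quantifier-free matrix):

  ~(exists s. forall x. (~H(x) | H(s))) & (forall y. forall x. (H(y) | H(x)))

forall s. exists x. forall y. forall u. (H(x) & ~H(s) & (H(y) | H(u)))

Move each ¬ inward, flipping quantifiers it crosses:
  (forall s. exists x. (H(x) & ~H(s))) & (forall y. forall x. (H(y) | H(x)))
Standardize variables apart so no two quantifiers bind the same name: x↦u.
  (forall s. exists x. (H(x) & ~H(s))) & (forall y. forall u. (H(y) | H(u)))
Extract every quantifier outward, since the variables are now distinct and don't occur free across branches:
  forall s. exists x. forall y. forall u. (H(x) & ~H(s) & (H(y) | H(u)))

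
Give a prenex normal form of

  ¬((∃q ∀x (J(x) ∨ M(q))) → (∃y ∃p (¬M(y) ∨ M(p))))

First replace A → B with ¬A ∨ B.
  ¬(¬(∃q ∀x (J(x) ∨ M(q))) ∨ (∃y ∃p (¬M(y) ∨ M(p))))
Drive negations inward (¬∀x A ≡ ∃x ¬A, ¬∃x A ≡ ∀x ¬A, De Morgan for ∧/∨):
  (∃q ∀x (J(x) ∨ M(q))) ∧ (∀y ∀p (M(y) ∧ ¬M(p)))
All bound variables are already distinct, so no renaming is needed.
Finally move all quantifiers to the prefix:
  ∃q ∀x ∀y ∀p ((J(x) ∨ M(q)) ∧ M(y) ∧ ¬M(p))

∃q ∀x ∀y ∀p ((J(x) ∨ M(q)) ∧ M(y) ∧ ¬M(p))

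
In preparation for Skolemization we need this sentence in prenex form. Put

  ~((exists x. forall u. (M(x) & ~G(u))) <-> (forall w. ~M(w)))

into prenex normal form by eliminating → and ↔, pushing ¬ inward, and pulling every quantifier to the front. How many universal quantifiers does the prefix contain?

First replace A → B with ¬A ∨ B; A ↔ B as (¬A ∨ B) ∧ (¬B ∨ A).
  ~((~(exists x. forall u. (M(x) & ~G(u))) | (forall w. ~M(w))) & (~(forall w. ~M(w)) | (exists x. forall u. (M(x) & ~G(u)))))
Move each ¬ inward, flipping quantifiers it crosses:
  (exists x. forall u. (M(x) & ~G(u))) & (exists w. M(w)) | (forall w. ~M(w)) & (forall x. exists u. (~M(x) | G(u)))
Give each quantifier a distinct variable: w↦q, x↦u1, u↦y1.
  (exists x. forall u. (M(x) & ~G(u))) & (exists w. M(w)) | (forall q. ~M(q)) & (forall u1. exists y1. (~M(u1) | G(y1)))
Finally move all quantifiers to the prefix:
  exists x. forall u. exists w. forall q. forall u1. exists y1. (M(x) & ~G(u) & M(w) | ~M(q) & (~M(u1) | G(y1)))
The prefix is exists x forall u exists w forall q forall u1 exists y1: 3 universal, 3 existential.

3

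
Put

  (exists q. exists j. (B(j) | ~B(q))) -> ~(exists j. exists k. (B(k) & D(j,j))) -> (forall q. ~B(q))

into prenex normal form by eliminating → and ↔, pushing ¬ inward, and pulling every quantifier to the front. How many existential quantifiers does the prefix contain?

2

Eliminate → and ↔ using ¬ and ∨.
  ~(exists q. exists j. (B(j) | ~B(q))) | ~~(exists j. exists k. (B(k) & D(j,j))) | (forall q. ~B(q))
Move each ¬ inward, flipping quantifiers it crosses:
  (forall q. forall j. (~B(j) & B(q))) | (exists j. exists k. (B(k) & D(j,j))) | (forall q. ~B(q))
Rename bound variables to avoid capture: j↦v1, q↦b.
  (forall q. forall j. (~B(j) & B(q))) | (exists v1. exists k. (B(k) & D(v1,v1))) | (forall b. ~B(b))
Extract every quantifier outward, since the variables are now distinct and don't occur free across branches:
  forall q. forall j. exists v1. exists k. forall b. (~B(j) & B(q) | B(k) & D(v1,v1) | ~B(b))
The prefix is forall q forall j exists v1 exists k forall b: 3 universal, 2 existential.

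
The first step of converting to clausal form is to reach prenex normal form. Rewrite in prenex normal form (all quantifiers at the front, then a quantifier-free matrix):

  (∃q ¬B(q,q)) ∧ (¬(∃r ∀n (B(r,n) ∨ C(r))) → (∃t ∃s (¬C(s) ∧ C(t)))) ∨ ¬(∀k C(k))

∃q ∃r ∀n ∃t ∃s ∃k (¬B(q,q) ∧ (B(r,n) ∨ C(r) ∨ ¬C(s) ∧ C(t)) ∨ ¬C(k))

Rewrite implications/biconditionals: A → B as ¬A ∨ B.
  (∃q ¬B(q,q)) ∧ (¬¬(∃r ∀n (B(r,n) ∨ C(r))) ∨ (∃t ∃s (¬C(s) ∧ C(t)))) ∨ ¬(∀k C(k))
Move each ¬ inward, flipping quantifiers it crosses:
  (∃q ¬B(q,q)) ∧ ((∃r ∀n (B(r,n) ∨ C(r))) ∨ (∃t ∃s (¬C(s) ∧ C(t)))) ∨ (∃k ¬C(k))
All bound variables are already distinct, so no renaming is needed.
Pull the quantifiers to the front (each side's bound variable is not free in the other side):
  ∃q ∃r ∀n ∃t ∃s ∃k (¬B(q,q) ∧ (B(r,n) ∨ C(r) ∨ ¬C(s) ∧ C(t)) ∨ ¬C(k))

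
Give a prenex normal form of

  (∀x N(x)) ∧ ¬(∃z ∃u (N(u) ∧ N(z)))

∀x ∀z ∀u (N(x) ∧ (¬N(u) ∨ ¬N(z)))

Push ¬ through the quantifiers and connectives to reach negation normal form:
  (∀x N(x)) ∧ (∀z ∀u (¬N(u) ∨ ¬N(z)))
Finally move all quantifiers to the prefix:
  ∀x ∀z ∀u (N(x) ∧ (¬N(u) ∨ ¬N(z)))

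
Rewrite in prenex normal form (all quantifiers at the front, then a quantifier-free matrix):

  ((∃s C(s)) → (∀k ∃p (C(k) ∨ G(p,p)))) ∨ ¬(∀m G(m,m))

Rewrite implications/biconditionals: A → B as ¬A ∨ B.
  ¬(∃s C(s)) ∨ (∀k ∃p (C(k) ∨ G(p,p))) ∨ ¬(∀m G(m,m))
Move each ¬ inward, flipping quantifiers it crosses:
  (∀s ¬C(s)) ∨ (∀k ∃p (C(k) ∨ G(p,p))) ∨ (∃m ¬G(m,m))
Extract every quantifier outward, since the variables are now distinct and don't occur free across branches:
  ∀s ∀k ∃p ∃m (¬C(s) ∨ C(k) ∨ G(p,p) ∨ ¬G(m,m))

∀s ∀k ∃p ∃m (¬C(s) ∨ C(k) ∨ G(p,p) ∨ ¬G(m,m))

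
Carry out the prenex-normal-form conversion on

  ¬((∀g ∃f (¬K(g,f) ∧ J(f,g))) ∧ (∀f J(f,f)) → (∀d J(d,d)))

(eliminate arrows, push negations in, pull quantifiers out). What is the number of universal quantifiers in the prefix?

Eliminate → and ↔ using ¬ and ∨.
  ¬(¬((∀g ∃f (¬K(g,f) ∧ J(f,g))) ∧ (∀f J(f,f))) ∨ (∀d J(d,d)))
Move each ¬ inward, flipping quantifiers it crosses:
  (∀g ∃f (¬K(g,f) ∧ J(f,g))) ∧ (∀f J(f,f)) ∧ (∃d ¬J(d,d))
Rename bound variables to avoid capture: f↦t.
  (∀g ∃f (¬K(g,f) ∧ J(f,g))) ∧ (∀t J(t,t)) ∧ (∃d ¬J(d,d))
Pull the quantifiers to the front (each side's bound variable is not free in the other side):
  ∀g ∃f ∀t ∃d (¬K(g,f) ∧ J(f,g) ∧ J(t,t) ∧ ¬J(d,d))
The prefix is ∀g ∃f ∀t ∃d: 2 universal, 2 existential.

2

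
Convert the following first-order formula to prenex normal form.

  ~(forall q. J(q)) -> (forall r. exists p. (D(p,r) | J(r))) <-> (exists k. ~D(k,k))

exists q. exists r. forall p. exists k. forall w. forall v. forall w1. exists z. ((~J(q) & ~D(p,r) & ~J(r) | ~D(k,k)) & (D(w,w) | J(v) | D(z,w1) | J(w1)))

Rewrite implications/biconditionals: A → B as ¬A ∨ B; A ↔ B as (¬A ∨ B) ∧ (¬B ∨ A).
  (~(~~(forall q. J(q)) | (forall r. exists p. (D(p,r) | J(r)))) | (exists k. ~D(k,k))) & (~(exists k. ~D(k,k)) | ~~(forall q. J(q)) | (forall r. exists p. (D(p,r) | J(r))))
Push ¬ through the quantifiers and connectives to reach negation normal form:
  ((exists q. ~J(q)) & (exists r. forall p. (~D(p,r) & ~J(r))) | (exists k. ~D(k,k))) & ((forall k. D(k,k)) | (forall q. J(q)) | (forall r. exists p. (D(p,r) | J(r))))
Standardize variables apart so no two quantifiers bind the same name: k↦w, q↦v, r↦w1, p↦z.
  ((exists q. ~J(q)) & (exists r. forall p. (~D(p,r) & ~J(r))) | (exists k. ~D(k,k))) & ((forall w. D(w,w)) | (forall v. J(v)) | (forall w1. exists z. (D(z,w1) | J(w1))))
Extract every quantifier outward, since the variables are now distinct and don't occur free across branches:
  exists q. exists r. forall p. exists k. forall w. forall v. forall w1. exists z. ((~J(q) & ~D(p,r) & ~J(r) | ~D(k,k)) & (D(w,w) | J(v) | D(z,w1) | J(w1)))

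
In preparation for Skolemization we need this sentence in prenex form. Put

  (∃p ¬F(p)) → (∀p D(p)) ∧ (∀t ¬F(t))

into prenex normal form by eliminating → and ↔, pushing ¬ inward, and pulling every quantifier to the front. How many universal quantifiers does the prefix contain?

First replace A → B with ¬A ∨ B.
  ¬(∃p ¬F(p)) ∨ (∀p D(p)) ∧ (∀t ¬F(t))
Move each ¬ inward, flipping quantifiers it crosses:
  (∀p F(p)) ∨ (∀p D(p)) ∧ (∀t ¬F(t))
Give each quantifier a distinct variable: p↦a.
  (∀p F(p)) ∨ (∀a D(a)) ∧ (∀t ¬F(t))
Extract every quantifier outward, since the variables are now distinct and don't occur free across branches:
  ∀p ∀a ∀t (F(p) ∨ D(a) ∧ ¬F(t))
The prefix is ∀p ∀a ∀t: 3 universal, 0 existential.

3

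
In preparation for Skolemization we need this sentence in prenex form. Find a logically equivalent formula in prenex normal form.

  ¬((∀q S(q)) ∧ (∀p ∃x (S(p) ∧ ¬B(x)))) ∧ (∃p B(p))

Move each ¬ inward, flipping quantifiers it crosses:
  ((∃q ¬S(q)) ∨ (∃p ∀x (¬S(p) ∨ B(x)))) ∧ (∃p B(p))
Standardize variables apart so no two quantifiers bind the same name: p↦z1.
  ((∃q ¬S(q)) ∨ (∃p ∀x (¬S(p) ∨ B(x)))) ∧ (∃z1 B(z1))
Finally move all quantifiers to the prefix:
  ∃q ∃p ∀x ∃z1 ((¬S(q) ∨ ¬S(p) ∨ B(x)) ∧ B(z1))

∃q ∃p ∀x ∃z1 ((¬S(q) ∨ ¬S(p) ∨ B(x)) ∧ B(z1))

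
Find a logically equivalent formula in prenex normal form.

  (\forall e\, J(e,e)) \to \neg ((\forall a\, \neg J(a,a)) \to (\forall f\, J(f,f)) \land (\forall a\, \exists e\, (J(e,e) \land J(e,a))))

\exists e\, \forall a\, \exists f\, \exists w\, \forall z1\, (\neg J(e,e) \lor \neg J(a,a) \land (\neg J(f,f) \lor \neg J(z1,z1) \lor \neg J(z1,w)))

First replace A → B with ¬A ∨ B.
  \neg (\forall e\, J(e,e)) \lor \neg (\neg (\forall a\, \neg J(a,a)) \lor (\forall f\, J(f,f)) \land (\forall a\, \exists e\, (J(e,e) \land J(e,a))))
Push ¬ through the quantifiers and connectives to reach negation normal form:
  (\exists e\, \neg J(e,e)) \lor (\forall a\, \neg J(a,a)) \land ((\exists f\, \neg J(f,f)) \lor (\exists a\, \forall e\, (\neg J(e,e) \lor \neg J(e,a))))
Give each quantifier a distinct variable: a↦w, e↦z1.
  (\exists e\, \neg J(e,e)) \lor (\forall a\, \neg J(a,a)) \land ((\exists f\, \neg J(f,f)) \lor (\exists w\, \forall z1\, (\neg J(z1,z1) \lor \neg J(z1,w))))
Extract every quantifier outward, since the variables are now distinct and don't occur free across branches:
  \exists e\, \forall a\, \exists f\, \exists w\, \forall z1\, (\neg J(e,e) \lor \neg J(a,a) \land (\neg J(f,f) \lor \neg J(z1,z1) \lor \neg J(z1,w)))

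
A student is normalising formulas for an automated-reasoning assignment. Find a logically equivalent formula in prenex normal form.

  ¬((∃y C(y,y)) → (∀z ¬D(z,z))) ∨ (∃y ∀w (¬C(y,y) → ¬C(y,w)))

∃y ∃z ∃u1 ∀w (C(y,y) ∧ D(z,z) ∨ C(u1,u1) ∨ ¬C(u1,w))

First replace A → B with ¬A ∨ B.
  ¬(¬(∃y C(y,y)) ∨ (∀z ¬D(z,z))) ∨ (∃y ∀w (¬¬C(y,y) ∨ ¬C(y,w)))
Push ¬ through the quantifiers and connectives to reach negation normal form:
  (∃y C(y,y)) ∧ (∃z D(z,z)) ∨ (∃y ∀w (C(y,y) ∨ ¬C(y,w)))
Give each quantifier a distinct variable: y↦u1.
  (∃y C(y,y)) ∧ (∃z D(z,z)) ∨ (∃u1 ∀w (C(u1,u1) ∨ ¬C(u1,w)))
Finally move all quantifiers to the prefix:
  ∃y ∃z ∃u1 ∀w (C(y,y) ∧ D(z,z) ∨ C(u1,u1) ∨ ¬C(u1,w))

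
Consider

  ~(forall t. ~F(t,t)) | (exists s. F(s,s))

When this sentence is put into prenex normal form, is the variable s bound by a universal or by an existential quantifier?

existential

Push ¬ through the quantifiers and connectives to reach negation normal form:
  (exists t. F(t,t)) | (exists s. F(s,s))
Extract every quantifier outward, since the variables are now distinct and don't occur free across branches:
  exists t. exists s. (F(t,t) | F(s,s))
The quantifier exists s sits under an even number of negations, so it remains existential.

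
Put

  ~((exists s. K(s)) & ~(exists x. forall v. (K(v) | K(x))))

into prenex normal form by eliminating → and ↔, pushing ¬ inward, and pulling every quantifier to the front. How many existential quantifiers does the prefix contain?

1

Move each ¬ inward, flipping quantifiers it crosses:
  (forall s. ~K(s)) | (exists x. forall v. (K(v) | K(x)))
All bound variables are already distinct, so no renaming is needed.
Extract every quantifier outward, since the variables are now distinct and don't occur free across branches:
  forall s. exists x. forall v. (~K(s) | K(v) | K(x))
The prefix is forall s exists x forall v: 2 universal, 1 existential.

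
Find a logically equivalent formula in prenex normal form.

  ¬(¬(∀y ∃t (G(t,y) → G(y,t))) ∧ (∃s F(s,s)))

Rewrite implications/biconditionals: A → B as ¬A ∨ B.
  ¬(¬(∀y ∃t (¬G(t,y) ∨ G(y,t))) ∧ (∃s F(s,s)))
Drive negations inward (¬∀x A ≡ ∃x ¬A, ¬∃x A ≡ ∀x ¬A, De Morgan for ∧/∨):
  (∀y ∃t (¬G(t,y) ∨ G(y,t))) ∨ (∀s ¬F(s,s))
All bound variables are already distinct, so no renaming is needed.
Finally move all quantifiers to the prefix:
  ∀y ∃t ∀s (¬G(t,y) ∨ G(y,t) ∨ ¬F(s,s))

∀y ∃t ∀s (¬G(t,y) ∨ G(y,t) ∨ ¬F(s,s))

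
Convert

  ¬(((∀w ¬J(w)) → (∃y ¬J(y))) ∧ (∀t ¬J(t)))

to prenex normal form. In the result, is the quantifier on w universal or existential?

universal

Rewrite implications/biconditionals: A → B as ¬A ∨ B.
  ¬((¬(∀w ¬J(w)) ∨ (∃y ¬J(y))) ∧ (∀t ¬J(t)))
Push ¬ through the quantifiers and connectives to reach negation normal form:
  (∀w ¬J(w)) ∧ (∀y J(y)) ∨ (∃t J(t))
All bound variables are already distinct, so no renaming is needed.
Finally move all quantifiers to the prefix:
  ∀w ∀y ∃t (¬J(w) ∧ J(y) ∨ J(t))
The quantifier ∀w sits under an even number of negations (counting the antecedent side of each →), so it remains universal.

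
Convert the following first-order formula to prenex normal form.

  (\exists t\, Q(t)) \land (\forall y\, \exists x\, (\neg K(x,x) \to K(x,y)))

\exists t\, \forall y\, \exists x\, (Q(t) \land (K(x,x) \lor K(x,y)))

First replace A → B with ¬A ∨ B.
  (\exists t\, Q(t)) \land (\forall y\, \exists x\, (\neg \neg K(x,x) \lor K(x,y)))
Push ¬ through the quantifiers and connectives to reach negation normal form:
  (\exists t\, Q(t)) \land (\forall y\, \exists x\, (K(x,x) \lor K(x,y)))
All bound variables are already distinct, so no renaming is needed.
Finally move all quantifiers to the prefix:
  \exists t\, \forall y\, \exists x\, (Q(t) \land (K(x,x) \lor K(x,y)))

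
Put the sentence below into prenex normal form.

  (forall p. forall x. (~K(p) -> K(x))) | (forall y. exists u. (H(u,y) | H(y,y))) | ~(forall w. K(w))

First replace A → B with ¬A ∨ B.
  (forall p. forall x. (~~K(p) | K(x))) | (forall y. exists u. (H(u,y) | H(y,y))) | ~(forall w. K(w))
Drive negations inward (¬∀x A ≡ ∃x ¬A, ¬∃x A ≡ ∀x ¬A, De Morgan for ∧/∨):
  (forall p. forall x. (K(p) | K(x))) | (forall y. exists u. (H(u,y) | H(y,y))) | (exists w. ~K(w))
Finally move all quantifiers to the prefix:
  forall p. forall x. forall y. exists u. exists w. (K(p) | K(x) | H(u,y) | H(y,y) | ~K(w))

forall p. forall x. forall y. exists u. exists w. (K(p) | K(x) | H(u,y) | H(y,y) | ~K(w))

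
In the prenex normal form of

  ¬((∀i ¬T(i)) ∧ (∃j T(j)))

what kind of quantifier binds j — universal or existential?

Move each ¬ inward, flipping quantifiers it crosses:
  (∃i T(i)) ∨ (∀j ¬T(j))
Finally move all quantifiers to the prefix:
  ∃i ∀j (T(i) ∨ ¬T(j))
The quantifier ∃j sits under an odd number of negations, so it flips to ∀j.

universal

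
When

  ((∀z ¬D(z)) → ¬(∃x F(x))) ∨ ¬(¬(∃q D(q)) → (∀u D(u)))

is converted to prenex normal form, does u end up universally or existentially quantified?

First replace A → B with ¬A ∨ B.
  ¬(∀z ¬D(z)) ∨ ¬(∃x F(x)) ∨ ¬(¬¬(∃q D(q)) ∨ (∀u D(u)))
Push ¬ through the quantifiers and connectives to reach negation normal form:
  (∃z D(z)) ∨ (∀x ¬F(x)) ∨ (∀q ¬D(q)) ∧ (∃u ¬D(u))
Pull the quantifiers to the front (each side's bound variable is not free in the other side):
  ∃z ∀x ∀q ∃u (D(z) ∨ ¬F(x) ∨ ¬D(q) ∧ ¬D(u))
The quantifier ∀u sits under an odd number of negations (counting the antecedent side of each →), so it flips to ∃u.

existential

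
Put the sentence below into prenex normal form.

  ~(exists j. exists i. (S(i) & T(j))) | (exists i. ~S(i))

forall j. forall i. exists a. (~S(i) | ~T(j) | ~S(a))

Push ¬ through the quantifiers and connectives to reach negation normal form:
  (forall j. forall i. (~S(i) | ~T(j))) | (exists i. ~S(i))
Rename bound variables to avoid capture: i↦a.
  (forall j. forall i. (~S(i) | ~T(j))) | (exists a. ~S(a))
Extract every quantifier outward, since the variables are now distinct and don't occur free across branches:
  forall j. forall i. exists a. (~S(i) | ~T(j) | ~S(a))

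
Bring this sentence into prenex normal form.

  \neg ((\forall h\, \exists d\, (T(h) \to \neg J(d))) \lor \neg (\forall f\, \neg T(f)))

\exists h\, \forall d\, \forall f\, (T(h) \land J(d) \land \neg T(f))

Eliminate → and ↔ using ¬ and ∨.
  \neg ((\forall h\, \exists d\, (\neg T(h) \lor \neg J(d))) \lor \neg (\forall f\, \neg T(f)))
Push ¬ through the quantifiers and connectives to reach negation normal form:
  (\exists h\, \forall d\, (T(h) \land J(d))) \land (\forall f\, \neg T(f))
All bound variables are already distinct, so no renaming is needed.
Extract every quantifier outward, since the variables are now distinct and don't occur free across branches:
  \exists h\, \forall d\, \forall f\, (T(h) \land J(d) \land \neg T(f))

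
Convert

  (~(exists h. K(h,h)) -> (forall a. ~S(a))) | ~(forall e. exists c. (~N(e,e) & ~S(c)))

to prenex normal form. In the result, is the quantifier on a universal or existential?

First replace A → B with ¬A ∨ B.
  ~~(exists h. K(h,h)) | (forall a. ~S(a)) | ~(forall e. exists c. (~N(e,e) & ~S(c)))
Drive negations inward (¬∀x A ≡ ∃x ¬A, ¬∃x A ≡ ∀x ¬A, De Morgan for ∧/∨):
  (exists h. K(h,h)) | (forall a. ~S(a)) | (exists e. forall c. (N(e,e) | S(c)))
All bound variables are already distinct, so no renaming is needed.
Finally move all quantifiers to the prefix:
  exists h. forall a. exists e. forall c. (K(h,h) | ~S(a) | N(e,e) | S(c))
The quantifier forall a sits under an even number of negations (counting the antecedent side of each →), so it remains universal.

universal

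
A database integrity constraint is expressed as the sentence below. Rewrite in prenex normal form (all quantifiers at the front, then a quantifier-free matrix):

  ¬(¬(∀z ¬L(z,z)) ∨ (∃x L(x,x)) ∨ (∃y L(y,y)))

Move each ¬ inward, flipping quantifiers it crosses:
  (∀z ¬L(z,z)) ∧ (∀x ¬L(x,x)) ∧ (∀y ¬L(y,y))
All bound variables are already distinct, so no renaming is needed.
Pull the quantifiers to the front (each side's bound variable is not free in the other side):
  ∀z ∀x ∀y (¬L(z,z) ∧ ¬L(x,x) ∧ ¬L(y,y))

∀z ∀x ∀y (¬L(z,z) ∧ ¬L(x,x) ∧ ¬L(y,y))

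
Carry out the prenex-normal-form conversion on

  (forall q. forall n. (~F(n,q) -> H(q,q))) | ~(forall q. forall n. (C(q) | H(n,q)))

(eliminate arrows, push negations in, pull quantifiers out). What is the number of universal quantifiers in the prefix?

Eliminate → and ↔ using ¬ and ∨.
  (forall q. forall n. (~~F(n,q) | H(q,q))) | ~(forall q. forall n. (C(q) | H(n,q)))
Push ¬ through the quantifiers and connectives to reach negation normal form:
  (forall q. forall n. (F(n,q) | H(q,q))) | (exists q. exists n. (~C(q) & ~H(n,q)))
Give each quantifier a distinct variable: q↦u, n↦w1.
  (forall q. forall n. (F(n,q) | H(q,q))) | (exists u. exists w1. (~C(u) & ~H(w1,u)))
Pull the quantifiers to the front (each side's bound variable is not free in the other side):
  forall q. forall n. exists u. exists w1. (F(n,q) | H(q,q) | ~C(u) & ~H(w1,u))
The prefix is forall q forall n exists u exists w1: 2 universal, 2 existential.

2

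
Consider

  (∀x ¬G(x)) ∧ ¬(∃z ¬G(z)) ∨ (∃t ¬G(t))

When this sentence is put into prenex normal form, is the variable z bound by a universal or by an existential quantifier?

universal

Drive negations inward (¬∀x A ≡ ∃x ¬A, ¬∃x A ≡ ∀x ¬A, De Morgan for ∧/∨):
  (∀x ¬G(x)) ∧ (∀z G(z)) ∨ (∃t ¬G(t))
All bound variables are already distinct, so no renaming is needed.
Finally move all quantifiers to the prefix:
  ∀x ∀z ∃t (¬G(x) ∧ G(z) ∨ ¬G(t))
The quantifier ∃z sits under an odd number of negations, so it flips to ∀z.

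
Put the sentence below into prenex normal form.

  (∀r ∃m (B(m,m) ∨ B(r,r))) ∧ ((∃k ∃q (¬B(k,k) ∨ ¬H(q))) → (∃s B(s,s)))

∀r ∃m ∀k ∀q ∃s ((B(m,m) ∨ B(r,r)) ∧ (B(k,k) ∧ H(q) ∨ B(s,s)))

Eliminate → and ↔ using ¬ and ∨.
  (∀r ∃m (B(m,m) ∨ B(r,r))) ∧ (¬(∃k ∃q (¬B(k,k) ∨ ¬H(q))) ∨ (∃s B(s,s)))
Drive negations inward (¬∀x A ≡ ∃x ¬A, ¬∃x A ≡ ∀x ¬A, De Morgan for ∧/∨):
  (∀r ∃m (B(m,m) ∨ B(r,r))) ∧ ((∀k ∀q (B(k,k) ∧ H(q))) ∨ (∃s B(s,s)))
All bound variables are already distinct, so no renaming is needed.
Finally move all quantifiers to the prefix:
  ∀r ∃m ∀k ∀q ∃s ((B(m,m) ∨ B(r,r)) ∧ (B(k,k) ∧ H(q) ∨ B(s,s)))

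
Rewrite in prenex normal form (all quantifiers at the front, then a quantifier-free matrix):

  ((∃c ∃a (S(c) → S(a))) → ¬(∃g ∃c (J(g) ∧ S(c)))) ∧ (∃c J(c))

Eliminate → and ↔ using ¬ and ∨.
  (¬(∃c ∃a (¬S(c) ∨ S(a))) ∨ ¬(∃g ∃c (J(g) ∧ S(c)))) ∧ (∃c J(c))
Move each ¬ inward, flipping quantifiers it crosses:
  ((∀c ∀a (S(c) ∧ ¬S(a))) ∨ (∀g ∀c (¬J(g) ∨ ¬S(c)))) ∧ (∃c J(c))
Rename bound variables to avoid capture: c↦q, c↦s.
  ((∀c ∀a (S(c) ∧ ¬S(a))) ∨ (∀g ∀q (¬J(g) ∨ ¬S(q)))) ∧ (∃s J(s))
Extract every quantifier outward, since the variables are now distinct and don't occur free across branches:
  ∀c ∀a ∀g ∀q ∃s ((S(c) ∧ ¬S(a) ∨ ¬J(g) ∨ ¬S(q)) ∧ J(s))

∀c ∀a ∀g ∀q ∃s ((S(c) ∧ ¬S(a) ∨ ¬J(g) ∨ ¬S(q)) ∧ J(s))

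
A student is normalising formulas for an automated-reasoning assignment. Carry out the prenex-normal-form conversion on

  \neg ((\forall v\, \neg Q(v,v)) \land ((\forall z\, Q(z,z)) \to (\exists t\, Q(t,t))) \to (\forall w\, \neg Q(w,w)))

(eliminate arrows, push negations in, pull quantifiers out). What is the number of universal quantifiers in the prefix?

1

Rewrite implications/biconditionals: A → B as ¬A ∨ B.
  \neg (\neg ((\forall v\, \neg Q(v,v)) \land (\neg (\forall z\, Q(z,z)) \lor (\exists t\, Q(t,t)))) \lor (\forall w\, \neg Q(w,w)))
Push ¬ through the quantifiers and connectives to reach negation normal form:
  (\forall v\, \neg Q(v,v)) \land ((\exists z\, \neg Q(z,z)) \lor (\exists t\, Q(t,t))) \land (\exists w\, Q(w,w))
All bound variables are already distinct, so no renaming is needed.
Pull the quantifiers to the front (each side's bound variable is not free in the other side):
  \forall v\, \exists z\, \exists t\, \exists w\, (\neg Q(v,v) \land (\neg Q(z,z) \lor Q(t,t)) \land Q(w,w))
The prefix is \forall v \exists z \exists t \exists w: 1 universal, 3 existential.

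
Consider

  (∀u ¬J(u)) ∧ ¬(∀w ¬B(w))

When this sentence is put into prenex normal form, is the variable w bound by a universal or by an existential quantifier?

Move each ¬ inward, flipping quantifiers it crosses:
  (∀u ¬J(u)) ∧ (∃w B(w))
Pull the quantifiers to the front (each side's bound variable is not free in the other side):
  ∀u ∃w (¬J(u) ∧ B(w))
The quantifier ∀w sits under an odd number of negations, so it flips to ∃w.

existential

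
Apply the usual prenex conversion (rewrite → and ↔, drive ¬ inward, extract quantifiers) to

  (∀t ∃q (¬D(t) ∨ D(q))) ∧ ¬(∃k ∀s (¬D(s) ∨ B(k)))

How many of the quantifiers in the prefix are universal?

2

Move each ¬ inward, flipping quantifiers it crosses:
  (∀t ∃q (¬D(t) ∨ D(q))) ∧ (∀k ∃s (D(s) ∧ ¬B(k)))
Pull the quantifiers to the front (each side's bound variable is not free in the other side):
  ∀t ∃q ∀k ∃s ((¬D(t) ∨ D(q)) ∧ D(s) ∧ ¬B(k))
The prefix is ∀t ∃q ∀k ∃s: 2 universal, 2 existential.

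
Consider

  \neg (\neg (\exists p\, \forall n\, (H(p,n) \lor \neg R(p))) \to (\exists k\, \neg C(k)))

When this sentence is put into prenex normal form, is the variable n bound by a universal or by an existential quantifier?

First replace A → B with ¬A ∨ B.
  \neg (\neg \neg (\exists p\, \forall n\, (H(p,n) \lor \neg R(p))) \lor (\exists k\, \neg C(k)))
Push ¬ through the quantifiers and connectives to reach negation normal form:
  (\forall p\, \exists n\, (\neg H(p,n) \land R(p))) \land (\forall k\, C(k))
Extract every quantifier outward, since the variables are now distinct and don't occur free across branches:
  \forall p\, \exists n\, \forall k\, (\neg H(p,n) \land R(p) \land C(k))
The quantifier \forall n sits under an odd number of negations (counting the antecedent side of each →), so it flips to \exists n.

existential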